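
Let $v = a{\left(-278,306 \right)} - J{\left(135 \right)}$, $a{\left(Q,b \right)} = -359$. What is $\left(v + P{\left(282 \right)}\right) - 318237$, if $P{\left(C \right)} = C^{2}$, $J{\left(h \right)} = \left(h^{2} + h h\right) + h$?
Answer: $-275657$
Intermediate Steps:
$J{\left(h \right)} = h + 2 h^{2}$ ($J{\left(h \right)} = \left(h^{2} + h^{2}\right) + h = 2 h^{2} + h = h + 2 h^{2}$)
$v = -36944$ ($v = -359 - 135 \left(1 + 2 \cdot 135\right) = -359 - 135 \left(1 + 270\right) = -359 - 135 \cdot 271 = -359 - 36585 = -36944$)
$\left(v + P{\left(282 \right)}\right) - 318237 = \left(-36944 + 282^{2}\right) - 318237 = \left(-36944 + 79524\right) - 318237 = 42580 - 318237 = -275657$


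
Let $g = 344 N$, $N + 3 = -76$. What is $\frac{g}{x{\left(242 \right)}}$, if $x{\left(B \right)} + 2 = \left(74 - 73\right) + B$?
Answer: $- \frac{27176}{241} \approx -112.76$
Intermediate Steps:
$N = -79$ ($N = -3 - 76 = -79$)
$x{\left(B \right)} = -1 + B$ ($x{\left(B \right)} = -2 + \left(\left(74 - 73\right) + B\right) = -2 + \left(1 + B\right) = -1 + B$)
$g = -27176$ ($g = 344 \left(-79\right) = -27176$)
$\frac{g}{x{\left(242 \right)}} = - \frac{27176}{-1 + 242} = - \frac{27176}{241}$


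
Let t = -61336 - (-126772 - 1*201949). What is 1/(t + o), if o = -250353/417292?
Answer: 417292/111577371067 ≈ 3.7399e-6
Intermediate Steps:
o = -250353/417292 (o = -250353*1/417292 = -250353/417292 ≈ -0.59995)
t = 267385 (t = -61336 - (-126772 - 201949) = -61336 - 1*(-328721) = -61336 + 328721 = 267385)
1/(t + o) = 1/(267385 - 250353/417292) = 1/(111577371067/417292) = 417292/111577371067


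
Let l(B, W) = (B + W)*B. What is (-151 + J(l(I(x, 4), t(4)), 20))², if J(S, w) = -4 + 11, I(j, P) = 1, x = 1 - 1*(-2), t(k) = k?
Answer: 20736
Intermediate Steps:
x = 3 (x = 1 + 2 = 3)
l(B, W) = B*(B + W)
J(S, w) = 7
(-151 + J(l(I(x, 4), t(4)), 20))² = (-151 + 7)² = (-144)² = 20736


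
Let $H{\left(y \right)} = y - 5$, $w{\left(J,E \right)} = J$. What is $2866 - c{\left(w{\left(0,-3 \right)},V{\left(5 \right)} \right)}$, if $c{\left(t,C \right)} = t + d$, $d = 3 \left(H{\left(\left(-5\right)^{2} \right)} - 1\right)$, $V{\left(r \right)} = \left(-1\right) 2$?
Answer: $2809$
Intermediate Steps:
$V{\left(r \right)} = -2$
$H{\left(y \right)} = -5 + y$
$d = 57$ ($d = 3 \left(\left(-5 + \left(-5\right)^{2}\right) - 1\right) = 3 \left(\left(-5 + 25\right) - 1\right) = 3 \left(20 - 1\right) = 3 \cdot 19 = 57$)
$c{\left(t,C \right)} = 57 + t$ ($c{\left(t,C \right)} = t + 57 = 57 + t$)
$2866 - c{\left(w{\left(0,-3 \right)},V{\left(5 \right)} \right)} = 2866 - \left(57 + 0\right) = 2866 - 57 = 2809$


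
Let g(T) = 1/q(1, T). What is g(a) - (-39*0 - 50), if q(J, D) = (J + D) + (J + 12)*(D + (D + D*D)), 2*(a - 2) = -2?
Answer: 2051/41 ≈ 50.024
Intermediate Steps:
a = 1 (a = 2 + (½)*(-2) = 2 - 1 = 1)
q(J, D) = D + J + (12 + J)*(D² + 2*D) (q(J, D) = (D + J) + (12 + J)*(D + (D + D²)) = (D + J) + (12 + J)*(D² + 2*D) = D + J + (12 + J)*(D² + 2*D))
g(T) = 1/(1 + 13*T² + 27*T) (g(T) = 1/(1 + 12*T² + 25*T + 1*T² + 2*T*1) = 1/(1 + 12*T² + 25*T + T² + 2*T) = 1/(1 + 13*T² + 27*T))
g(a) - (-39*0 - 50) = 1/(1 + 13*1² + 27*1) - (-39*0 - 50) = 1/(1 + 13*1 + 27) - (0 - 50) = 1/(1 + 13 + 27) - 1*(-50) = 1/41 + 50 = 2051/41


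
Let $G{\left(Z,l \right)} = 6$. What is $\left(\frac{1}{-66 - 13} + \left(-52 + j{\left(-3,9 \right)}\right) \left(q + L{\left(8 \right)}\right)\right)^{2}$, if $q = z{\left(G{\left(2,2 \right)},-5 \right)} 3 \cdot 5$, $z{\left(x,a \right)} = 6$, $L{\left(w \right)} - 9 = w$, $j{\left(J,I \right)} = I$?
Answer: $\frac{132117710400}{6241} \approx 2.1169 \cdot 10^{7}$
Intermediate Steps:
$L{\left(w \right)} = 9 + w$
$q = 90$ ($q = 6 \cdot 3 \cdot 5 = 18 \cdot 5 = 90$)
$\left(\frac{1}{-66 - 13} + \left(-52 + j{\left(-3,9 \right)}\right) \left(q + L{\left(8 \right)}\right)\right)^{2} = \left(\frac{1}{-66 - 13} + \left(-52 + 9\right) \left(90 + \left(9 + 8\right)\right)\right)^{2} = \left(\frac{1}{-66 - 13} - 43 \left(90 + 17\right)\right)^{2} = \left(\frac{1}{-79} - 4601\right)^{2} = \left(- \frac{1}{79} - 4601\right)^{2} = \left(- \frac{363480}{79}\right)^{2} = \frac{132117710400}{6241}$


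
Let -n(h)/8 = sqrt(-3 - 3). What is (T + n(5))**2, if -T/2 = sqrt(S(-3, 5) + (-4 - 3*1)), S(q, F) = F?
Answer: -392 - 64*sqrt(3) ≈ -502.85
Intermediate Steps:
n(h) = -8*I*sqrt(6) (n(h) = -8*sqrt(-3 - 3) = -8*I*sqrt(6))
T = -2*I*sqrt(2) (T = -2*sqrt(5 + (-4 - 3*1)) = -2*sqrt(5 + (-4 - 3)) = -2*sqrt(5 - 7) = -2*I*sqrt(2) ≈ -2.8284*I)
(T + n(5))**2 = (-2*I*sqrt(2) - 8*I*sqrt(6))**2 = (-8*I*sqrt(6) - 2*I*sqrt(2))**2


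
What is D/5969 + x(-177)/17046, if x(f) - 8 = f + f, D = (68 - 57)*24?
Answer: 1217435/50873787 ≈ 0.023930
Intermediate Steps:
D = 264 (D = 11*24 = 264)
x(f) = 8 + 2*f (x(f) = 8 + (f + f) = 8 + 2*f)
D/5969 + x(-177)/17046 = 264/5969 + (8 + 2*(-177))/17046 = 264*(1/5969) + (8 - 354)*(1/17046) = 264/5969 - 346*1/17046 = 264/5969 - 173/8523 = 1217435/50873787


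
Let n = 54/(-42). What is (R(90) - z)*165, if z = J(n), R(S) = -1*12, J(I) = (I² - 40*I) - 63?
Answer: -16830/49 ≈ -343.47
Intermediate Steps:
n = -9/7 (n = 54*(-1/42) = -9/7 ≈ -1.2857)
J(I) = -63 + I² - 40*I
R(S) = -12
z = -486/49 (z = -63 + (-9/7)² - 40*(-9/7) = -63 + 81/49 + 360/7 = -486/49 ≈ -9.9184)
(R(90) - z)*165 = (-12 - 1*(-486/49))*165 = (-12 + 486/49)*165 = -102/49*165 = -16830/49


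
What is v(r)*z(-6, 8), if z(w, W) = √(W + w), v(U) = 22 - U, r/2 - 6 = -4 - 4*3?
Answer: 42*√2 ≈ 59.397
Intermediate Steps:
r = -20 (r = 12 + 2*(-4 - 4*3) = 12 + 2*(-4 - 12) = 12 + 2*(-16) = 12 - 32 = -20)
v(r)*z(-6, 8) = (22 - 1*(-20))*√(8 - 6) = (22 + 20)*√2 = 42*√2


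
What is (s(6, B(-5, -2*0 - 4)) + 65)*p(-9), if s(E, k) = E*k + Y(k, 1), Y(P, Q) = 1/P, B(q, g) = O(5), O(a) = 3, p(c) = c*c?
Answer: 6750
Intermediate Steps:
p(c) = c**2
B(q, g) = 3
s(E, k) = 1/k + E*k (s(E, k) = E*k + 1/k = 1/k + E*k)
(s(6, B(-5, -2*0 - 4)) + 65)*p(-9) = ((1/3 + 6*3) + 65)*(-9)**2 = ((1/3 + 18) + 65)*81 = (55/3 + 65)*81 = (250/3)*81 = 6750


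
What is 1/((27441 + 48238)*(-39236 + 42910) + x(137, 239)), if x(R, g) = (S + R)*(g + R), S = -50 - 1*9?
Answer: 1/278073974 ≈ 3.5962e-9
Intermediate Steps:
S = -59 (S = -50 - 9 = -59)
x(R, g) = (-59 + R)*(R + g) (x(R, g) = (-59 + R)*(g + R) = (-59 + R)*(R + g))
1/((27441 + 48238)*(-39236 + 42910) + x(137, 239)) = 1/((27441 + 48238)*(-39236 + 42910) + (137² - 59*137 - 59*239 + 137*239)) = 1/(75679*3674 + (18769 - 8083 - 14101 + 32743)) = 1/(278044646 + 29328) = 1/278073974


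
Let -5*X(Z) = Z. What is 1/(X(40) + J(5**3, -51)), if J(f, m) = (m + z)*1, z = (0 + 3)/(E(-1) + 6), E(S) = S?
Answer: -5/292 ≈ -0.017123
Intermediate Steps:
X(Z) = -Z/5
z = 3/5 (z = (0 + 3)/(-1 + 6) = 3/5 ≈ 0.60000)
J(f, m) = 3/5 + m (J(f, m) = (m + 3/5)*1 = (3/5 + m)*1 = 3/5 + m)
1/(X(40) + J(5**3, -51)) = 1/(-1/5*40 + (3/5 - 51)) = 1/(-8 - 252/5) = 1/(-292/5) = -5/292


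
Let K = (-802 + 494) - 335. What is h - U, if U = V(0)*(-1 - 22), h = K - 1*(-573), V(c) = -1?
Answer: -93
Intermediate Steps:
K = -643 (K = -308 - 335 = -643)
h = -70 (h = -643 - 1*(-573) = -643 + 573 = -70)
U = 23 (U = -(-1 - 22) = -1*(-23) = 23)
h - U = -70 - 1*23 = -70 - 23 = -93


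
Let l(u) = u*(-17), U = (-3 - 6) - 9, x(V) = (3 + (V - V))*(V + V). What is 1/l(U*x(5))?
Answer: 1/9180 ≈ 0.00010893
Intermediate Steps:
x(V) = 6*V (x(V) = (3 + 0)*(2*V) = 3*(2*V) = 6*V)
U = -18 (U = -9 - 9 = -18)
l(u) = -17*u
1/l(U*x(5)) = 1/(-(-306)*6*5) = 1/(-(-306)*30) = 1/(-17*(-540)) = 1/9180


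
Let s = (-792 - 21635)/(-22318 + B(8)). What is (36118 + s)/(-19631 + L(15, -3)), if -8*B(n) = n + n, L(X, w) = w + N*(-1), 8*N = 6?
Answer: -806176187/438247620 ≈ -1.8395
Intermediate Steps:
N = ¾ (N = (⅛)*6 = ¾ ≈ 0.75000)
L(X, w) = -¾ + w (L(X, w) = w + (¾)*(-1) = w - ¾ = -¾ + w)
B(n) = -n/4 (B(n) = -(n + n)/8 = -n/4)
s = 22427/22320 (s = (-792 - 21635)/(-22318 - ¼*8) = -22427/(-22318 - 2) = -22427/(-22320) = -22427*(-1/22320) = 22427/22320 ≈ 1.0048)
(36118 + s)/(-19631 + L(15, -3)) = (36118 + 22427/22320)/(-19631 + (-¾ - 3)) = 806176187/(22320*(-19631 - 15/4)) = 806176187/(22320*(-78539/4)) = (806176187/22320)*(-4/78539) = -806176187/438247620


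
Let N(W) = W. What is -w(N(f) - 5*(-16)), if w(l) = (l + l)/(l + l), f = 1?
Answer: -1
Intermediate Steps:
w(l) = 1 (w(l) = (2*l)/((2*l)) = (2*l)*(1/(2*l)) = 1)
-w(N(f) - 5*(-16)) = -1*1 = -1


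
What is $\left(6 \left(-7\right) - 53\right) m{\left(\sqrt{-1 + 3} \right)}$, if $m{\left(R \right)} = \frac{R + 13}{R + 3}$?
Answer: $- \frac{3515}{7} + \frac{950 \sqrt{2}}{7} \approx -310.21$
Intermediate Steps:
$m{\left(R \right)} = \frac{13 + R}{3 + R}$
$\left(6 \left(-7\right) - 53\right) m{\left(\sqrt{-1 + 3} \right)} = \left(6 \left(-7\right) - 53\right) \frac{13 + \sqrt{-1 + 3}}{3 + \sqrt{-1 + 3}} = \left(-42 - 53\right) \frac{13 + \sqrt{2}}{3 + \sqrt{2}} = - 95 \frac{13 + \sqrt{2}}{3 + \sqrt{2}} = - \frac{95 \left(13 + \sqrt{2}\right)}{3 + \sqrt{2}}$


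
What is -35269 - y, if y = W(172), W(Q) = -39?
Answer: -35230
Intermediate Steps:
y = -39
-35269 - y = -35269 - 1*(-39) = -35269 + 39 = -35230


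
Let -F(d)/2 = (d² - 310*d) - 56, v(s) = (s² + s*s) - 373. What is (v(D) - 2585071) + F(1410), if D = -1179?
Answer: -2907250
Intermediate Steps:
v(s) = -373 + 2*s² (v(s) = (s² + s²) - 373 = 2*s² - 373 = -373 + 2*s²)
F(d) = 112 - 2*d² + 620*d (F(d) = -2*((d² - 310*d) - 56) = -2*(-56 + d² - 310*d) = 112 - 2*d² + 620*d)
(v(D) - 2585071) + F(1410) = ((-373 + 2*(-1179)²) - 2585071) + (112 - 2*1410² + 620*1410) = ((-373 + 2*1390041) - 2585071) + (112 - 2*1988100 + 874200) = ((-373 + 2780082) - 2585071) + (112 - 3976200 + 874200) = (2779709 - 2585071) - 3101888 = 194638 - 3101888 = -2907250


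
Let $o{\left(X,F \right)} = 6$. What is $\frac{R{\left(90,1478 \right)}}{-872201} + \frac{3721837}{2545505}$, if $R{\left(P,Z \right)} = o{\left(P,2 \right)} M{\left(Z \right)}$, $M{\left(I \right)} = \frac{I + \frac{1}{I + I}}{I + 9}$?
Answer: $\frac{648581588078875477}{443591537200781630} \approx 1.4621$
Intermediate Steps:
$M{\left(I \right)} = \frac{I + \frac{1}{2 I}}{9 + I}$
$R{\left(P,Z \right)} = \frac{6 \left(\frac{1}{2} + Z^{2}\right)}{Z \left(9 + Z\right)}$ ($R{\left(P,Z \right)} = 6 \frac{\frac{1}{2} + Z^{2}}{Z \left(9 + Z\right)} = \frac{6 \left(\frac{1}{2} + Z^{2}\right)}{Z \left(9 + Z\right)}$)
$\frac{R{\left(90,1478 \right)}}{-872201} + \frac{3721837}{2545505} = \frac{3 \cdot \frac{1}{1478} \frac{1}{9 + 1478} \left(1 + 2 \cdot 1478^{2}\right)}{-872201} + \frac{3721837}{2545505} = 3 \cdot \frac{1}{1478} \cdot \frac{1}{1487} \left(1 + 2 \cdot 2184484\right) \left(- \frac{1}{872201}\right) + 3721837 \cdot \frac{1}{2545505} = 3 \cdot \frac{1}{1478} \cdot \frac{1}{1487} \left(1 + 4368968\right) \left(- \frac{1}{872201}\right) + \frac{3721837}{2545505} = 3 \cdot \frac{1}{1478} \cdot \frac{1}{1487} \cdot 4368969 \left(- \frac{1}{872201}\right) + \frac{3721837}{2545505} = \frac{13106907}{2197786} \left(- \frac{1}{872201}\right) + \frac{3721837}{2545505} = - \frac{1191537}{174264649726} + \frac{3721837}{2545505} = \frac{648581588078875477}{443591537200781630}$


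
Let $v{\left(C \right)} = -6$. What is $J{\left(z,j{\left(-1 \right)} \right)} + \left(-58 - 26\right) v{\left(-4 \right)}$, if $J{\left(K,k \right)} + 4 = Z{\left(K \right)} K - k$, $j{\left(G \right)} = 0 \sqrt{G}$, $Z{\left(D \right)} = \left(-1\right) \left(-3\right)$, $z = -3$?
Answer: $491$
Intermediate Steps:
$Z{\left(D \right)} = 3$
$j{\left(G \right)} = 0$
$J{\left(K,k \right)} = -4 - k + 3 K$ ($J{\left(K,k \right)} = -4 + \left(3 K - k\right) = -4 + \left(- k + 3 K\right) = -4 - k + 3 K$)
$J{\left(z,j{\left(-1 \right)} \right)} + \left(-58 - 26\right) v{\left(-4 \right)} = \left(-4 - 0 + 3 \left(-3\right)\right) + \left(-58 - 26\right) \left(-6\right) = \left(-4 + 0 - 9\right) - -504 = -13 + 504 = 491$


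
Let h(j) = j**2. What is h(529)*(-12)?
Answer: -3358092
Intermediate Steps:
h(529)*(-12) = 529**2*(-12) = 279841*(-12) = -3358092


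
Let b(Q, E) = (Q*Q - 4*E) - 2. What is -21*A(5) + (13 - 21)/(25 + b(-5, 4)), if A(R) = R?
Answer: -421/4 ≈ -105.25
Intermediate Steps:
b(Q, E) = -2 + Q² - 4*E (b(Q, E) = (Q² - 4*E) - 2 = -2 + Q² - 4*E)
-21*A(5) + (13 - 21)/(25 + b(-5, 4)) = -21*5 + (13 - 21)/(25 + (-2 + (-5)² - 4*4)) = -105 - 8/(25 + (-2 + 25 - 16)) = -105 - 8/(25 + 7) = -105 - 8/32 = -105 - 8*1/32 = -105 - ¼ = -421/4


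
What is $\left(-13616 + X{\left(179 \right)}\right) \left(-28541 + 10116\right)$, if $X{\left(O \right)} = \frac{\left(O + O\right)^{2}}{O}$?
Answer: $237682500$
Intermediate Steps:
$X{\left(O \right)} = 4 O$ ($X{\left(O \right)} = \frac{\left(2 O\right)^{2}}{O} = \frac{4 O^{2}}{O} = 4 O$)
$\left(-13616 + X{\left(179 \right)}\right) \left(-28541 + 10116\right) = \left(-13616 + 4 \cdot 179\right) \left(-28541 + 10116\right) = \left(-13616 + 716\right) \left(-18425\right) = \left(-12900\right) \left(-18425\right) = 237682500$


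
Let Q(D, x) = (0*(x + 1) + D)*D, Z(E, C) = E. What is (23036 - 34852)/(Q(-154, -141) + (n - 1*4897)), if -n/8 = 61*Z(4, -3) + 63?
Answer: -11816/16363 ≈ -0.72212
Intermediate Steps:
Q(D, x) = D² (Q(D, x) = (0*(1 + x) + D)*D = (0 + D)*D = D*D = D²)
n = -2456 (n = -8*(61*4 + 63) = -8*(244 + 63) = -8*307 = -2456)
(23036 - 34852)/(Q(-154, -141) + (n - 1*4897)) = (23036 - 34852)/((-154)² + (-2456 - 1*4897)) = -11816/(23716 + (-2456 - 4897)) = -11816/(23716 - 7353) = -11816/16363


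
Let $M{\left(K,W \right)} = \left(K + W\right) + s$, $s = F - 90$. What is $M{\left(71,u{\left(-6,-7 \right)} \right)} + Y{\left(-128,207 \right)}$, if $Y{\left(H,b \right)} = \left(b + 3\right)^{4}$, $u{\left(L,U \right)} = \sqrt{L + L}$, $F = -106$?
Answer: $1944809875 + 2 i \sqrt{3} \approx 1.9448 \cdot 10^{9} + 3.4641 i$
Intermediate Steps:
$s = -196$ ($s = -106 - 90 = -196$)
$u{\left(L,U \right)} = \sqrt{2} \sqrt{L}$ ($u{\left(L,U \right)} = \sqrt{2 L} = \sqrt{2} \sqrt{L}$)
$Y{\left(H,b \right)} = \left(3 + b\right)^{4}$
$M{\left(K,W \right)} = -196 + K + W$ ($M{\left(K,W \right)} = \left(K + W\right) - 196 = -196 + K + W$)
$M{\left(71,u{\left(-6,-7 \right)} \right)} + Y{\left(-128,207 \right)} = \left(-196 + 71 + \sqrt{2} \sqrt{-6}\right) + \left(3 + 207\right)^{4} = \left(-196 + 71 + \sqrt{2} i \sqrt{6}\right) + 210^{4} = \left(-196 + 71 + 2 i \sqrt{3}\right) + 1944810000 = \left(-125 + 2 i \sqrt{3}\right) + 1944810000 = 1944809875 + 2 i \sqrt{3}$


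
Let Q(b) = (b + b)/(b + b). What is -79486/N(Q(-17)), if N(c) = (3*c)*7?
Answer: -79486/21 ≈ -3785.0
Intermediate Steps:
Q(b) = 1 (Q(b) = (2*b)/((2*b)) = (2*b)*(1/(2*b)) = 1)
N(c) = 21*c
-79486/N(Q(-17)) = -79486/(21*1) = -79486/21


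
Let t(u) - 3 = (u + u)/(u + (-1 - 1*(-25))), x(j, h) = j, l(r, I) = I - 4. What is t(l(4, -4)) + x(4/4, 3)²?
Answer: 3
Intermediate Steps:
l(r, I) = -4 + I
t(u) = 3 + 2*u/(24 + u) (t(u) = 3 + (u + u)/(u + (-1 - 1*(-25))) = 3 + (2*u)/(u + (-1 + 25)) = 3 + (2*u)/(u + 24) = 3 + (2*u)/(24 + u) = 3 + 2*u/(24 + u))
t(l(4, -4)) + x(4/4, 3)² = (72 + 5*(-4 - 4))/(24 + (-4 - 4)) + (4/4)² = (72 + 5*(-8))/(24 - 8) + (4*(¼))² = (72 - 40)/16 + 1² = (1/16)*32 + 1 = 2 + 1 = 3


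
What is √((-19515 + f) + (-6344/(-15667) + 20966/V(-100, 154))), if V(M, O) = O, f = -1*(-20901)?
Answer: √18312123077017/109669 ≈ 39.020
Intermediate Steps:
f = 20901
√((-19515 + f) + (-6344/(-15667) + 20966/V(-100, 154))) = √((-19515 + 20901) + (-6344/(-15667) + 20966/154)) = √(1386 + (-6344*(-1/15667) + 20966*(1/154))) = √(1386 + (6344/15667 + 953/7)) = √(1386 + 14975059/109669) = √(166976293/109669) = √18312123077017/109669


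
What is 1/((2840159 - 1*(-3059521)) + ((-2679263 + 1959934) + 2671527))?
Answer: 1/7851878 ≈ 1.2736e-7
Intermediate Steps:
1/((2840159 - 1*(-3059521)) + ((-2679263 + 1959934) + 2671527)) = 1/((2840159 + 3059521) + (-719329 + 2671527)) = 1/(5899680 + 1952198) = 1/7851878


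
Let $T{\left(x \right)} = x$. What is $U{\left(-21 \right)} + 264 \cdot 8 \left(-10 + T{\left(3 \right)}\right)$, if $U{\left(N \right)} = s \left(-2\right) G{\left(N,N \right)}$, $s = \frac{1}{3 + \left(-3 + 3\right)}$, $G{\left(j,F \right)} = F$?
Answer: $-14770$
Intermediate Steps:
$s = \frac{1}{3}$ ($s = \frac{1}{3 + 0} = \frac{1}{3} \approx 0.33333$)
$U{\left(N \right)} = - \frac{2 N}{3}$ ($U{\left(N \right)} = \frac{1}{3} \left(-2\right) N = - \frac{2 N}{3}$)
$U{\left(-21 \right)} + 264 \cdot 8 \left(-10 + T{\left(3 \right)}\right) = \left(- \frac{2}{3}\right) \left(-21\right) + 264 \cdot 8 \left(-10 + 3\right) = 14 + 264 \cdot 8 \left(-7\right) = 14 + 264 \left(-56\right) = 14 - 14784 = -14770$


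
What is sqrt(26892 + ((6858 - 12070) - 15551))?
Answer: 3*sqrt(681) ≈ 78.288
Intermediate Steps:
sqrt(26892 + ((6858 - 12070) - 15551)) = sqrt(26892 + (-5212 - 15551)) = sqrt(26892 - 20763) = sqrt(6129) = 3*sqrt(681)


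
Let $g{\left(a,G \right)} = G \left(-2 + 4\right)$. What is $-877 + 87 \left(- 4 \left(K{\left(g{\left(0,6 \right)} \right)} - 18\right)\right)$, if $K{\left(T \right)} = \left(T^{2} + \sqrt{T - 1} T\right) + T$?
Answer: $-48901 - 4176 \sqrt{11} \approx -62751.0$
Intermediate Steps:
$g{\left(a,G \right)} = 2 G$ ($g{\left(a,G \right)} = G 2 = 2 G$)
$K{\left(T \right)} = T + T^{2} + T \sqrt{-1 + T}$ ($K{\left(T \right)} = \left(T^{2} + \sqrt{-1 + T} T\right) + T = \left(T^{2} + T \sqrt{-1 + T}\right) + T = T + T^{2} + T \sqrt{-1 + T}$)
$-877 + 87 \left(- 4 \left(K{\left(g{\left(0,6 \right)} \right)} - 18\right)\right) = -877 + 87 \left(- 4 \left(2 \cdot 6 \left(1 + 2 \cdot 6 + \sqrt{-1 + 2 \cdot 6}\right) - 18\right)\right) = -877 + 87 \left(- 4 \left(12 \left(1 + 12 + \sqrt{-1 + 12}\right) - 18\right)\right) = -877 + 87 \left(- 4 \left(12 \left(1 + 12 + \sqrt{11}\right) - 18\right)\right) = -877 + 87 \left(- 4 \left(12 \left(13 + \sqrt{11}\right) - 18\right)\right) = -877 + 87 \left(- 4 \left(\left(156 + 12 \sqrt{11}\right) - 18\right)\right) = -877 + 87 \left(- 4 \left(138 + 12 \sqrt{11}\right)\right) = -877 + 87 \left(-552 - 48 \sqrt{11}\right) = -877 - \left(48024 + 4176 \sqrt{11}\right) = -48901 - 4176 \sqrt{11}$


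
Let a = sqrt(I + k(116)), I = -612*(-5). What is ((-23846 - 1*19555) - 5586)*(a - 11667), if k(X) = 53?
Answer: 571531329 - 48987*sqrt(3113) ≈ 5.6880e+8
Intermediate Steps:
I = 3060
a = sqrt(3113) (a = sqrt(3060 + 53) = sqrt(3113) ≈ 55.794)
((-23846 - 1*19555) - 5586)*(a - 11667) = ((-23846 - 1*19555) - 5586)*(sqrt(3113) - 11667) = ((-23846 - 19555) - 5586)*(-11667 + sqrt(3113)) = (-43401 - 5586)*(-11667 + sqrt(3113)) = -48987*(-11667 + sqrt(3113)) = 571531329 - 48987*sqrt(3113)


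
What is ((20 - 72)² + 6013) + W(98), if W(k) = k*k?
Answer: 18321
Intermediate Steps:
W(k) = k²
((20 - 72)² + 6013) + W(98) = ((20 - 72)² + 6013) + 98² = ((-52)² + 6013) + 9604 = (2704 + 6013) + 9604 = 8717 + 9604 = 18321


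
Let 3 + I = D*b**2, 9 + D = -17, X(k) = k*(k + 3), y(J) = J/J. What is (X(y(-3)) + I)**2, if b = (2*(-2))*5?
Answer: 108139201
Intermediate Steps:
y(J) = 1
X(k) = k*(3 + k)
b = -20 (b = -4*5 = -20)
D = -26 (D = -9 - 17 = -26)
I = -10403 (I = -3 - 26*(-20)**2 = -3 - 26*400 = -3 - 10400 = -10403)
(X(y(-3)) + I)**2 = (1*(3 + 1) - 10403)**2 = (1*4 - 10403)**2 = (4 - 10403)**2 = (-10399)**2 = 108139201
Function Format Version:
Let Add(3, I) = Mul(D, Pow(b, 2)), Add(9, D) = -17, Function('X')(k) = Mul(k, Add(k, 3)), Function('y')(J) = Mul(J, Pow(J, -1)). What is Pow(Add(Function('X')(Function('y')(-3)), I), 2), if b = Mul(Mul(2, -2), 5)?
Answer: 108139201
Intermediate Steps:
Function('y')(J) = 1
Function('X')(k) = Mul(k, Add(3, k))
b = -20 (b = Mul(-4, 5) = -20)
D = -26 (D = Add(-9, -17) = -26)
I = -10403 (I = Add(-3, Mul(-26, Pow(-20, 2))) = Add(-3, Mul(-26, 400)) = Add(-3, -10400) = -10403)
Pow(Add(Function('X')(Function('y')(-3)), I), 2) = Pow(Add(Mul(1, Add(3, 1)), -10403), 2) = Pow(Add(Mul(1, 4), -10403), 2) = Pow(Add(4, -10403), 2) = Pow(-10399, 2) = 108139201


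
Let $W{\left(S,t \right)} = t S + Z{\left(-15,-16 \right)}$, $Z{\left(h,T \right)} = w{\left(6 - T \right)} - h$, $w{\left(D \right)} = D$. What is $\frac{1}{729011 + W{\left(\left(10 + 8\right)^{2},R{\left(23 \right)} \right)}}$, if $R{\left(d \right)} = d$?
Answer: $\frac{1}{736500} \approx 1.3578 \cdot 10^{-6}$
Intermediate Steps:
$Z{\left(h,T \right)} = 6 - T - h$ ($Z{\left(h,T \right)} = \left(6 - T\right) - h = 6 - T - h$)
$W{\left(S,t \right)} = 37 + S t$ ($W{\left(S,t \right)} = t S - -37 = S t + \left(6 + 16 + 15\right) = S t + 37 = 37 + S t$)
$\frac{1}{729011 + W{\left(\left(10 + 8\right)^{2},R{\left(23 \right)} \right)}} = \frac{1}{729011 + \left(37 + \left(10 + 8\right)^{2} \cdot 23\right)} = \frac{1}{729011 + \left(37 + 18^{2} \cdot 23\right)} = \frac{1}{729011 + \left(37 + 324 \cdot 23\right)} = \frac{1}{729011 + \left(37 + 7452\right)} = \frac{1}{729011 + 7489} = \frac{1}{736500}$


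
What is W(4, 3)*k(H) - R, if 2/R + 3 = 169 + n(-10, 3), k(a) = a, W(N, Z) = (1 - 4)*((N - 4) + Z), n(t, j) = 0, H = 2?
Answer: -1495/83 ≈ -18.012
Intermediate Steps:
W(N, Z) = 12 - 3*N - 3*Z (W(N, Z) = -3*((-4 + N) + Z) = -3*(-4 + N + Z) = 12 - 3*N - 3*Z)
R = 1/83 (R = 2/(-3 + (169 + 0)) = 2/(-3 + 169) = 2/166 = 2*(1/166) = 1/83 ≈ 0.012048)
W(4, 3)*k(H) - R = (12 - 3*4 - 3*3)*2 - 1*1/83 = (12 - 12 - 9)*2 - 1/83 = -9*2 - 1/83 = -18 - 1/83 = -1495/83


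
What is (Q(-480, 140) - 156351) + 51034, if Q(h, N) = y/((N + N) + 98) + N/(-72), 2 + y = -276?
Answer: -39810839/378 ≈ -1.0532e+5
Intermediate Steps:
y = -278 (y = -2 - 276 = -278)
Q(h, N) = -278/(98 + 2*N) - N/72 (Q(h, N) = -278/((N + N) + 98) + N/(-72) = -278/(2*N + 98) + N*(-1/72) = -278/(98 + 2*N) - N/72)
(Q(-480, 140) - 156351) + 51034 = ((-10008 - 1*140**2 - 49*140)/(72*(49 + 140)) - 156351) + 51034 = ((1/72)*(-10008 - 1*19600 - 6860)/189 - 156351) + 51034 = ((1/72)*(1/189)*(-10008 - 19600 - 6860) - 156351) + 51034 = ((1/72)*(1/189)*(-36468) - 156351) + 51034 = (-1013/378 - 156351) + 51034 = -59101691/378 + 51034 = -39810839/378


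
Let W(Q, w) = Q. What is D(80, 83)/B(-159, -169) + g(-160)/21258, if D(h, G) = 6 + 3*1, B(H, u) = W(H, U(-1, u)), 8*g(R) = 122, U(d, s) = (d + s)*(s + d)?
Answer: -251863/4506696 ≈ -0.055886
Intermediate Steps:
U(d, s) = (d + s)² (U(d, s) = (d + s)*(d + s) = (d + s)²)
g(R) = 61/4 (g(R) = (⅛)*122 = 61/4)
B(H, u) = H
D(h, G) = 9 (D(h, G) = 6 + 3 = 9)
D(80, 83)/B(-159, -169) + g(-160)/21258 = 9/(-159) + (61/4)/21258 = 9*(-1/159) + (61/4)*(1/21258) = -3/53 + 61/85032 = -251863/4506696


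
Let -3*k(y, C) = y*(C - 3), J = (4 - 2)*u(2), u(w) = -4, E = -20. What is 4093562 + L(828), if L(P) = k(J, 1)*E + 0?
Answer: 12281006/3 ≈ 4.0937e+6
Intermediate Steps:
J = -8 (J = (4 - 2)*(-4) = 2*(-4) = -8)
k(y, C) = -y*(-3 + C)/3 (k(y, C) = -y*(C - 3)/3 = -y*(-3 + C)/3)
L(P) = 320/3 (L(P) = ((⅓)*(-8)*(3 - 1*1))*(-20) + 0 = ((⅓)*(-8)*(3 - 1))*(-20) + 0 = ((⅓)*(-8)*2)*(-20) + 0 = -16/3*(-20) + 0 = 320/3 + 0 = 320/3)
4093562 + L(828) = 4093562 + 320/3 = 12281006/3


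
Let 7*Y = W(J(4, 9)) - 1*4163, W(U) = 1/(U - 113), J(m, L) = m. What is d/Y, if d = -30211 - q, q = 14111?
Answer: 805183/10804 ≈ 74.526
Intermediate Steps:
W(U) = 1/(-113 + U)
Y = -64824/109 (Y = (1/(-113 + 4) - 1*4163)/7 = (1/(-109) - 4163)/7 = (-1/109 - 4163)/7 = (1/7)*(-453768/109) = -64824/109 ≈ -594.72)
d = -44322 (d = -30211 - 1*14111 = -30211 - 14111 = -44322)
d/Y = -44322/(-64824/109) = -44322*(-109/64824) = 805183/10804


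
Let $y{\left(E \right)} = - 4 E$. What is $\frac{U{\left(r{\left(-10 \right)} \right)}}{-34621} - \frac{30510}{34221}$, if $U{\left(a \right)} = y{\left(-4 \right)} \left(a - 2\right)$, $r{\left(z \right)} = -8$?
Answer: $- \frac{350270450}{394921747} \approx -0.88694$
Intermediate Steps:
$U{\left(a \right)} = -32 + 16 a$ ($U{\left(a \right)} = \left(-4\right) \left(-4\right) \left(a - 2\right) = 16 \left(-2 + a\right) = -32 + 16 a$)
$\frac{U{\left(r{\left(-10 \right)} \right)}}{-34621} - \frac{30510}{34221} = \frac{-32 + 16 \left(-8\right)}{-34621} - \frac{30510}{34221} = \left(-32 - 128\right) \left(- \frac{1}{34621}\right) - \frac{10170}{11407} = \left(-160\right) \left(- \frac{1}{34621}\right) - \frac{10170}{11407} = \frac{160}{34621} - \frac{10170}{11407} = - \frac{350270450}{394921747}$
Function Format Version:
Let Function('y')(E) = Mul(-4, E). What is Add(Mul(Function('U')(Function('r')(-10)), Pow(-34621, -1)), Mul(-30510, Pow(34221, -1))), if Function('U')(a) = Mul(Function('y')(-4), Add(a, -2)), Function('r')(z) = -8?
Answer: Rational(-350270450, 394921747) ≈ -0.88694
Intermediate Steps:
Function('U')(a) = Add(-32, Mul(16, a)) (Function('U')(a) = Mul(Mul(-4, -4), Add(a, -2)) = Mul(16, Add(-2, a)) = Add(-32, Mul(16, a)))
Add(Mul(Function('U')(Function('r')(-10)), Pow(-34621, -1)), Mul(-30510, Pow(34221, -1))) = Add(Mul(Add(-32, Mul(16, -8)), Pow(-34621, -1)), Mul(-30510, Pow(34221, -1))) = Add(Mul(Add(-32, -128), Rational(-1, 34621)), Mul(-30510, Rational(1, 34221))) = Add(Mul(-160, Rational(-1, 34621)), Rational(-10170, 11407)) = Add(Rational(160, 34621), Rational(-10170, 11407)) = Rational(-350270450, 394921747)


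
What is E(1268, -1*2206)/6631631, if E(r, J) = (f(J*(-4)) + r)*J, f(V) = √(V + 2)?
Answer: -2797208/6631631 - 2206*√8826/6631631 ≈ -0.45305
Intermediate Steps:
f(V) = √(2 + V)
E(r, J) = J*(r + √(2 - 4*J)) (E(r, J) = (√(2 + J*(-4)) + r)*J = (√(2 - 4*J) + r)*J = (r + √(2 - 4*J))*J = J*(r + √(2 - 4*J)))
E(1268, -1*2206)/6631631 = ((-1*2206)*(1268 + √(2 - (-4)*2206)))/6631631 = -2206*(1268 + √(2 - 4*(-2206)))*(1/6631631) = -2206*(1268 + √(2 + 8824))*(1/6631631) = -2206*(1268 + √8826)*(1/6631631) = (-2797208 - 2206*√8826)*(1/6631631) = -2797208/6631631 - 2206*√8826/6631631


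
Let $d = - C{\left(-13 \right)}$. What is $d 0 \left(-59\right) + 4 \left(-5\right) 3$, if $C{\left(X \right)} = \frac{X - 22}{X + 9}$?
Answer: $-60$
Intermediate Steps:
$C{\left(X \right)} = \frac{-22 + X}{9 + X}$
$d = - \frac{35}{4}$ ($d = - \frac{-22 - 13}{9 - 13} = - \frac{-35}{-4} = - \frac{\left(-1\right) \left(-35\right)}{4} = \left(-1\right) \frac{35}{4} = - \frac{35}{4} \approx -8.75$)
$d 0 \left(-59\right) + 4 \left(-5\right) 3 = - \frac{35 \cdot 0 \left(-59\right)}{4} + 4 \left(-5\right) 3 = \left(- \frac{35}{4}\right) 0 - 60 = 0 - 60 = -60$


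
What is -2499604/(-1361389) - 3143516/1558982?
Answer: -191355230298/1061190472999 ≈ -0.18032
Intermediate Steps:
-2499604/(-1361389) - 3143516/1558982 = -2499604*(-1/1361389) - 3143516*1/1558982 = 2499604/1361389 - 1571758/779491 = -191355230298/1061190472999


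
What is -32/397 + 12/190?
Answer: -658/37715 ≈ -0.017447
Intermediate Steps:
-32/397 + 12/190 = -32*1/397 + 12*(1/190) = -32/397 + 6/95 = -658/37715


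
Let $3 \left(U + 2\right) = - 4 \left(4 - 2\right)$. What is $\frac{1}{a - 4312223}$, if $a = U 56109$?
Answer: $- \frac{1}{4574065} \approx -2.1862 \cdot 10^{-7}$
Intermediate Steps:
$U = - \frac{14}{3}$ ($U = -2 + \frac{\left(-4\right) \left(4 - 2\right)}{3} = -2 + \frac{\left(-4\right) 2}{3} = -2 + \frac{1}{3} \left(-8\right) = -2 - \frac{8}{3} = - \frac{14}{3} \approx -4.6667$)
$a = -261842$ ($a = \left(- \frac{14}{3}\right) 56109 = -261842$)
$\frac{1}{a - 4312223} = \frac{1}{-261842 - 4312223} = \frac{1}{-4574065} = - \frac{1}{4574065}$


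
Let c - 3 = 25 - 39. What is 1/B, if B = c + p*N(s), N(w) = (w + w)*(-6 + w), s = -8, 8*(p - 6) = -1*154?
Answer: -1/2979 ≈ -0.00033568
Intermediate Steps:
p = -53/4 (p = 6 + (-1*154)/8 = 6 + (⅛)*(-154) = 6 - 77/4 = -53/4 ≈ -13.250)
c = -11 (c = 3 + (25 - 39) = 3 - 14 = -11)
N(w) = 2*w*(-6 + w) (N(w) = (2*w)*(-6 + w) = 2*w*(-6 + w))
B = -2979 (B = -11 - 53*(-8)*(-6 - 8)/2 = -11 - 53*(-8)*(-14)/2 = -11 - 53/4*224 = -11 - 2968 = -2979)
1/B = 1/(-2979) = -1/2979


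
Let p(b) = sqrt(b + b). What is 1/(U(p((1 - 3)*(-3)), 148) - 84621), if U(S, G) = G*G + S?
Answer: -62717/3933422077 - 2*sqrt(3)/3933422077 ≈ -1.5946e-5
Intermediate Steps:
p(b) = sqrt(2)*sqrt(b) (p(b) = sqrt(2*b) = sqrt(2)*sqrt(b))
U(S, G) = S + G**2 (U(S, G) = G**2 + S = S + G**2)
1/(U(p((1 - 3)*(-3)), 148) - 84621) = 1/((sqrt(2)*sqrt((1 - 3)*(-3)) + 148**2) - 84621) = 1/((sqrt(2)*sqrt(-2*(-3)) + 21904) - 84621) = 1/((sqrt(2)*sqrt(6) + 21904) - 84621) = 1/((2*sqrt(3) + 21904) - 84621) = 1/((21904 + 2*sqrt(3)) - 84621) = 1/(-62717 + 2*sqrt(3))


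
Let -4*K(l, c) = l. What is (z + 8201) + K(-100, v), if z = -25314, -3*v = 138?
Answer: -17088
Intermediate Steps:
v = -46 (v = -⅓*138 = -46)
K(l, c) = -l/4
(z + 8201) + K(-100, v) = (-25314 + 8201) - ¼*(-100) = -17113 + 25 = -17088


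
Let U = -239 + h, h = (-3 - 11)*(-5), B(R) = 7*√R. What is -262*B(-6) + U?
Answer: -169 - 1834*I*√6 ≈ -169.0 - 4492.4*I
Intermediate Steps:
h = 70 (h = -14*(-5) = 70)
U = -169 (U = -239 + 70 = -169)
-262*B(-6) + U = -1834*√(-6) - 169 = -1834*I*√6 - 169 = -169 - 1834*I*√6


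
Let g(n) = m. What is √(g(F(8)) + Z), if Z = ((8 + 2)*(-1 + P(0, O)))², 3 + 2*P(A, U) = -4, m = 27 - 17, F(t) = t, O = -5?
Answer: √2035 ≈ 45.111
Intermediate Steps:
m = 10
P(A, U) = -7/2 (P(A, U) = -3/2 + (½)*(-4) = -3/2 - 2 = -7/2)
g(n) = 10
Z = 2025 (Z = ((8 + 2)*(-1 - 7/2))² = (10*(-9/2))² = (-45)² = 2025)
√(g(F(8)) + Z) = √(10 + 2025) = √2035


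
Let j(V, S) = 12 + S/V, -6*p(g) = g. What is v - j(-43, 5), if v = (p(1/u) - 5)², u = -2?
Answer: 76099/6192 ≈ 12.290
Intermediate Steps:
p(g) = -g/6
v = 3481/144 (v = (-⅙/(-2) - 5)² = (-⅙*(-½) - 5)² = (1/12 - 5)² = (-59/12)² = 3481/144 ≈ 24.174)
v - j(-43, 5) = 3481/144 - (12 + 5/(-43)) = 3481/144 - (12 + 5*(-1/43)) = 3481/144 - (12 - 5/43) = 3481/144 - 1*511/43 = 3481/144 - 511/43 = 76099/6192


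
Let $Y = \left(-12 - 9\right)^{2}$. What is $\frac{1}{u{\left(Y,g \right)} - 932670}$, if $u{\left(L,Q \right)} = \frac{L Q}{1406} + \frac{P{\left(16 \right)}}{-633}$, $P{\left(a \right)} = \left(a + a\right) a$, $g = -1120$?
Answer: $- \frac{444999}{415193902946} \approx -1.0718 \cdot 10^{-6}$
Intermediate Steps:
$P{\left(a \right)} = 2 a^{2}$ ($P{\left(a \right)} = 2 a a = 2 a^{2}$)
$Y = 441$ ($Y = \left(-21\right)^{2} = 441$)
$u{\left(L,Q \right)} = - \frac{512}{633} + \frac{L Q}{1406}$ ($u{\left(L,Q \right)} = \frac{L Q}{1406} + \frac{2 \cdot 16^{2}}{-633} = L Q \frac{1}{1406} + 2 \cdot 256 \left(- \frac{1}{633}\right) = \frac{L Q}{1406} + 512 \left(- \frac{1}{633}\right) = \frac{L Q}{1406} - \frac{512}{633} = - \frac{512}{633} + \frac{L Q}{1406}$)
$\frac{1}{u{\left(Y,g \right)} - 932670} = \frac{1}{\left(- \frac{512}{633} + \frac{1}{1406} \cdot 441 \left(-1120\right)\right) - 932670} = \frac{1}{\left(- \frac{512}{633} - \frac{246960}{703}\right) - 932670} = \frac{1}{- \frac{156685616}{444999} - 932670} = \frac{1}{- \frac{415193902946}{444999}} = - \frac{444999}{415193902946}$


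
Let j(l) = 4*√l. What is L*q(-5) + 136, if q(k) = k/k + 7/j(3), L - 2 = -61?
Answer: 77 - 413*√3/12 ≈ 17.389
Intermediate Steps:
L = -59 (L = 2 - 61 = -59)
q(k) = 1 + 7*√3/12 (q(k) = k/k + 7/((4*√3)) = 1 + 7*(√3/12) = 1 + 7*√3/12)
L*q(-5) + 136 = -59*(1 + 7*√3/12) + 136 = (-59 - 413*√3/12) + 136 = 77 - 413*√3/12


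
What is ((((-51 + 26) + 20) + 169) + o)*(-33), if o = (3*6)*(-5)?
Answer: -2442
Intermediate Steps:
o = -90 (o = 18*(-5) = -90)
((((-51 + 26) + 20) + 169) + o)*(-33) = ((((-51 + 26) + 20) + 169) - 90)*(-33) = (((-25 + 20) + 169) - 90)*(-33) = ((-5 + 169) - 90)*(-33) = (164 - 90)*(-33) = 74*(-33) = -2442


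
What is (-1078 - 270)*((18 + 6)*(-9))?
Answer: 291168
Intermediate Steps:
(-1078 - 270)*((18 + 6)*(-9)) = -32352*(-9) = -1348*(-216) = 291168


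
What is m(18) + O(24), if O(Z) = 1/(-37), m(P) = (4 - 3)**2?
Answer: 36/37 ≈ 0.97297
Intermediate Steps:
m(P) = 1 (m(P) = 1**2 = 1)
O(Z) = -1/37
m(18) + O(24) = 1 - 1/37 = 36/37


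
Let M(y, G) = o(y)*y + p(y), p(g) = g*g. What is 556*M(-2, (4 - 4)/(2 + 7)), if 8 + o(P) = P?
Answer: 13344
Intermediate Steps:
p(g) = g²
o(P) = -8 + P
M(y, G) = y² + y*(-8 + y) (M(y, G) = (-8 + y)*y + y² = y*(-8 + y) + y² = y² + y*(-8 + y))
556*M(-2, (4 - 4)/(2 + 7)) = 556*(2*(-2)*(-4 - 2)) = 556*(2*(-2)*(-6)) = 556*24 = 13344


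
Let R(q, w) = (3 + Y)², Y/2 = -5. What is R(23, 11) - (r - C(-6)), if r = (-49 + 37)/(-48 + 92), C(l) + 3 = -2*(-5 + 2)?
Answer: 575/11 ≈ 52.273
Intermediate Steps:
Y = -10 (Y = 2*(-5) = -10)
R(q, w) = 49 (R(q, w) = (3 - 10)² = (-7)² = 49)
C(l) = 3 (C(l) = -3 - 2*(-5 + 2) = -3 - 2*(-3) = -3 + 6 = 3)
r = -3/11 (r = -12/44 = -12*1/44 = -3/11 ≈ -0.27273)
R(23, 11) - (r - C(-6)) = 49 - (-3/11 - 1*3) = 49 - (-3/11 - 3) = 49 - 1*(-36/11) = 49 + 36/11 = 575/11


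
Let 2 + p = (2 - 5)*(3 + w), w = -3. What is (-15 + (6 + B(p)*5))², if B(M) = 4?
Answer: 121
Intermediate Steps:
p = -2 (p = -2 + (2 - 5)*(3 - 3) = -2 - 3*0 = -2 + 0 = -2)
(-15 + (6 + B(p)*5))² = (-15 + (6 + 4*5))² = (-15 + (6 + 20))² = (-15 + 26)² = 11² = 121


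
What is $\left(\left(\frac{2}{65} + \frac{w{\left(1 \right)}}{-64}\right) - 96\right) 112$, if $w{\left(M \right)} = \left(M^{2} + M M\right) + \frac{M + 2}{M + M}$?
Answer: $- \frac{5592433}{520} \approx -10755.0$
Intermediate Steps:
$w{\left(M \right)} = 2 M^{2} + \frac{2 + M}{2 M}$ ($w{\left(M \right)} = \left(M^{2} + M^{2}\right) + \frac{2 + M}{2 M} = 2 M^{2} + \left(2 + M\right) \frac{1}{2 M} = 2 M^{2} + \frac{2 + M}{2 M}$)
$\left(\left(\frac{2}{65} + \frac{w{\left(1 \right)}}{-64}\right) - 96\right) 112 = \left(\left(\frac{2}{65} + \frac{\frac{1}{2} \cdot 1^{-1} \left(2 + 1 + 4 \cdot 1^{3}\right)}{-64}\right) - 96\right) 112 = \left(\left(2 \cdot \frac{1}{65} + \frac{1}{2} \cdot 1 \left(2 + 1 + 4 \cdot 1\right) \left(- \frac{1}{64}\right)\right) - 96\right) 112 = \left(\left(\frac{2}{65} + \frac{1}{2} \cdot 1 \left(2 + 1 + 4\right) \left(- \frac{1}{64}\right)\right) - 96\right) 112 = \left(\left(\frac{2}{65} + \frac{1}{2} \cdot 1 \cdot 7 \left(- \frac{1}{64}\right)\right) - 96\right) 112 = \left(\left(\frac{2}{65} + \frac{7}{2} \left(- \frac{1}{64}\right)\right) - 96\right) 112 = \left(\left(\frac{2}{65} - \frac{7}{128}\right) - 96\right) 112 = \left(- \frac{199}{8320} - 96\right) 112 = \left(- \frac{798919}{8320}\right) 112 = - \frac{5592433}{520}$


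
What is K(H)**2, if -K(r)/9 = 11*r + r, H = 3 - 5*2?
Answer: 571536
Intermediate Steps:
H = -7 (H = 3 - 10 = -7)
K(r) = -108*r (K(r) = -9*(11*r + r) = -108*r)
K(H)**2 = (-108*(-7))**2 = 756**2 = 571536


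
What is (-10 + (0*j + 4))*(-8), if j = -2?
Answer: 48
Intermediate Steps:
(-10 + (0*j + 4))*(-8) = (-10 + (0*(-2) + 4))*(-8) = (-10 + (0 + 4))*(-8) = (-10 + 4)*(-8) = -6*(-8) = 48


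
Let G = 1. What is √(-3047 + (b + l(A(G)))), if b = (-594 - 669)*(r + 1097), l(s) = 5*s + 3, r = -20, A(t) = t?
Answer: I*√1363290 ≈ 1167.6*I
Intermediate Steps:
l(s) = 3 + 5*s
b = -1360251 (b = (-594 - 669)*(-20 + 1097) = -1263*1077 = -1360251)
√(-3047 + (b + l(A(G)))) = √(-3047 + (-1360251 + (3 + 5*1))) = √(-3047 + (-1360251 + (3 + 5))) = √(-3047 + (-1360251 + 8)) = √(-3047 - 1360243) = √(-1363290) = I*√1363290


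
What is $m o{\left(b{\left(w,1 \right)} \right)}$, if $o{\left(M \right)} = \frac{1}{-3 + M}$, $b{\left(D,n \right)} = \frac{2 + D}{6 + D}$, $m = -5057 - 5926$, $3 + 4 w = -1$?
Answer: $\frac{7845}{2} \approx 3922.5$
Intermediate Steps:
$w = -1$ ($w = - \frac{3}{4} + \frac{1}{4} \left(-1\right) = - \frac{3}{4} - \frac{1}{4} = -1$)
$m = -10983$
$b{\left(D,n \right)} = \frac{2 + D}{6 + D}$
$m o{\left(b{\left(w,1 \right)} \right)} = - \frac{10983}{-3 + \frac{2 - 1}{6 - 1}} = - \frac{10983}{-3 + \frac{1}{5} \cdot 1} = - \frac{10983}{-3 + \frac{1}{5}} = - \frac{10983}{- \frac{14}{5}} = \left(-10983\right) \left(- \frac{5}{14}\right) = \frac{7845}{2}$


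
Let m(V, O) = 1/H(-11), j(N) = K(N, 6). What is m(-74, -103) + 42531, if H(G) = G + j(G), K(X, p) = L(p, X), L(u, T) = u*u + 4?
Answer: 1233400/29 ≈ 42531.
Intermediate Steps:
L(u, T) = 4 + u² (L(u, T) = u² + 4 = 4 + u²)
K(X, p) = 4 + p²
j(N) = 40 (j(N) = 4 + 6² = 4 + 36 = 40)
H(G) = 40 + G (H(G) = G + 40 = 40 + G)
m(V, O) = 1/29 (m(V, O) = 1/(40 - 11) = 1/29)
m(-74, -103) + 42531 = 1/29 + 42531 = 1233400/29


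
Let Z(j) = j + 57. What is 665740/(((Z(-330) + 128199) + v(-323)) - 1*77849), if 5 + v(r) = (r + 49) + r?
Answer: 133148/9895 ≈ 13.456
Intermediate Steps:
v(r) = 44 + 2*r (v(r) = -5 + ((r + 49) + r) = -5 + ((49 + r) + r) = -5 + (49 + 2*r) = 44 + 2*r)
Z(j) = 57 + j
665740/(((Z(-330) + 128199) + v(-323)) - 1*77849) = 665740/((((57 - 330) + 128199) + (44 + 2*(-323))) - 1*77849) = 665740/(((-273 + 128199) + (44 - 646)) - 77849) = 665740/((127926 - 602) - 77849) = 665740/(127324 - 77849) = 665740/49475 = 665740*(1/49475) = 133148/9895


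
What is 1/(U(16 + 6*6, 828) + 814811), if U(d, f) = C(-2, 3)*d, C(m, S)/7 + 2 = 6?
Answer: 1/816267 ≈ 1.2251e-6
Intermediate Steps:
C(m, S) = 28 (C(m, S) = -14 + 7*6 = -14 + 42 = 28)
U(d, f) = 28*d
1/(U(16 + 6*6, 828) + 814811) = 1/(28*(16 + 6*6) + 814811) = 1/(28*(16 + 36) + 814811) = 1/(28*52 + 814811) = 1/(1456 + 814811) = 1/816267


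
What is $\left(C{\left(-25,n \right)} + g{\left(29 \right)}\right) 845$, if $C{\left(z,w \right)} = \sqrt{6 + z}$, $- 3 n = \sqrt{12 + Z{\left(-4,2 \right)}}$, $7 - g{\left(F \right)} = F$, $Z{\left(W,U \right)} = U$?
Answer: $-18590 + 845 i \sqrt{19} \approx -18590.0 + 3683.3 i$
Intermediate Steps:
$g{\left(F \right)} = 7 - F$
$n = - \frac{\sqrt{14}}{3}$ ($n = - \frac{\sqrt{12 + 2}}{3} = - \frac{\sqrt{14}}{3} \approx -1.2472$)
$\left(C{\left(-25,n \right)} + g{\left(29 \right)}\right) 845 = \left(\sqrt{6 - 25} + \left(7 - 29\right)\right) 845 = \left(\sqrt{-19} + \left(7 - 29\right)\right) 845 = \left(i \sqrt{19} - 22\right) 845 = \left(-22 + i \sqrt{19}\right) 845 = -18590 + 845 i \sqrt{19}$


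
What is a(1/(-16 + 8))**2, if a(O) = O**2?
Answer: 1/4096 ≈ 0.00024414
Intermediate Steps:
a(1/(-16 + 8))**2 = ((1/(-16 + 8))**2)**2 = ((1/(-8))**2)**2 = ((-1/8)**2)**2 = (1/64)**2 = 1/4096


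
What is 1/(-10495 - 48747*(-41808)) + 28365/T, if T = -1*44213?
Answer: -21879207457/34103486688 ≈ -0.64155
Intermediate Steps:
T = -44213
1/(-10495 - 48747*(-41808)) + 28365/T = 1/(-10495 - 48747*(-41808)) + 28365/(-44213) = -1/41808/(-59242) + 28365*(-1/44213) = -1/59242*(-1/41808) - 28365/44213 = 1/2476789536 - 28365/44213 = -21879207457/34103486688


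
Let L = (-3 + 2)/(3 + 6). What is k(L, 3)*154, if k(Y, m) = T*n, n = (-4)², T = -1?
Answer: -2464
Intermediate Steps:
n = 16
L = -⅑ (L = -1/9 = -1*⅑ = -⅑ ≈ -0.11111)
k(Y, m) = -16 (k(Y, m) = -1*16 = -16)
k(L, 3)*154 = -16*154 = -2464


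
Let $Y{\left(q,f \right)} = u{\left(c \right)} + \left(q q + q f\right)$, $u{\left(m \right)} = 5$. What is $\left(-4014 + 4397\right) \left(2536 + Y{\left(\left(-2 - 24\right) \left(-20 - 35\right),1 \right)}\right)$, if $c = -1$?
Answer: $784717593$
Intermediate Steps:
$Y{\left(q,f \right)} = 5 + q^{2} + f q$ ($Y{\left(q,f \right)} = 5 + \left(q q + q f\right) = 5 + \left(q^{2} + f q\right) = 5 + q^{2} + f q$)
$\left(-4014 + 4397\right) \left(2536 + Y{\left(\left(-2 - 24\right) \left(-20 - 35\right),1 \right)}\right) = \left(-4014 + 4397\right) \left(2536 + \left(5 + \left(\left(-2 - 24\right) \left(-20 - 35\right)\right)^{2} + 1 \left(-2 - 24\right) \left(-20 - 35\right)\right)\right) = 383 \left(2536 + \left(5 + \left(\left(-26\right) \left(-55\right)\right)^{2} + 1 \left(\left(-26\right) \left(-55\right)\right)\right)\right) = 383 \left(2536 + \left(5 + 1430^{2} + 1 \cdot 1430\right)\right) = 383 \left(2536 + \left(5 + 2044900 + 1430\right)\right) = 383 \left(2536 + 2046335\right) = 383 \cdot 2048871 = 784717593$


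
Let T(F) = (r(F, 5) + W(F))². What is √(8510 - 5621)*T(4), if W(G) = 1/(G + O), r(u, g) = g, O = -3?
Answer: 108*√321 ≈ 1935.0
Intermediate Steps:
W(G) = 1/(-3 + G) (W(G) = 1/(G - 3) = 1/(-3 + G))
T(F) = (5 + 1/(-3 + F))²
√(8510 - 5621)*T(4) = √(8510 - 5621)*((-14 + 5*4)²/(-3 + 4)²) = √2889*((-14 + 20)²/1²) = (3*√321)*(6²*1) = (3*√321)*(36*1) = (3*√321)*36 = 108*√321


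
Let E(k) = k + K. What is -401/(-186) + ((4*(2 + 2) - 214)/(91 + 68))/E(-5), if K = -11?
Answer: 88081/39432 ≈ 2.2337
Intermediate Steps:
E(k) = -11 + k (E(k) = k - 11 = -11 + k)
-401/(-186) + ((4*(2 + 2) - 214)/(91 + 68))/E(-5) = -401/(-186) + ((4*(2 + 2) - 214)/(91 + 68))/(-11 - 5) = -401*(-1/186) + ((4*4 - 214)/159)/(-16) = 401/186 + ((16 - 214)*(1/159))*(-1/16) = 401/186 - 198*1/159*(-1/16) = 401/186 - 66/53*(-1/16) = 401/186 + 33/424 = 88081/39432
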